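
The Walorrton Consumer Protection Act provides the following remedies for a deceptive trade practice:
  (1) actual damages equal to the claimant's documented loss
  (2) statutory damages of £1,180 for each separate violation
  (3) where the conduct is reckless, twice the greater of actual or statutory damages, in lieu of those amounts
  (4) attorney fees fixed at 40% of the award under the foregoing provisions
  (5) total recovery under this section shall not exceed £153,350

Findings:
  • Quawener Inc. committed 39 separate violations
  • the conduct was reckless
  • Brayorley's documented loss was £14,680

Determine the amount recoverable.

£128,856

Statutory damages: 39 × £1,180 = £46,020
Greater of actual damages (£14,680) or statutory damages (£46,020): £46,020
Doubled: 2 × £46,020 = £92,040
Attorney fees: 40% of £92,040 = £36,816
Total before cap: £92,040 + £36,816 = £128,856
Cap at £153,350: £128,856 is within the cap, no reduction.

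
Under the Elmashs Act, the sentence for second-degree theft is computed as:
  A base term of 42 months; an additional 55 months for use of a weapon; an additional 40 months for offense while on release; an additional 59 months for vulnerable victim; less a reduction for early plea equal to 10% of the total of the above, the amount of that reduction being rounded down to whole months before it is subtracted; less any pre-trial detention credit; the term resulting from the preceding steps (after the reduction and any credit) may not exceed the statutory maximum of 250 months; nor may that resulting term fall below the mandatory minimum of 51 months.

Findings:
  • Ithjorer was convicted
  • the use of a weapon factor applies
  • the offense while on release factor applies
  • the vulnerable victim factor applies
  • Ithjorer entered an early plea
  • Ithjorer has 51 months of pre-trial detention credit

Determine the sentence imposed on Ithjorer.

Sentence: 126 months

Use of a weapon enhancement: +55 months
Offense while on release enhancement: +40 months
Vulnerable victim enhancement: +59 months
Adjusted term: 42 months + 55 months + 40 months + 59 months = 196 months
Early plea reduction: 10% of 196 months = 19 months (rounded down)
After reduction: 196 − 19 = 177 months
Less pre-trial detention credit: 177 months − 51 months = 126 months
Cap at 250 months: 126 months is within the cap, no reduction.
Minimum 51 months: 126 months meets the minimum, no increase.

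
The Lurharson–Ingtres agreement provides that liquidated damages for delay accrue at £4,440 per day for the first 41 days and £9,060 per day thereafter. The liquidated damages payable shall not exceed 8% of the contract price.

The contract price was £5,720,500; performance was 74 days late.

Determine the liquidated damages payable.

£457,640

First 41 days: 41 × £4,440 = £182,040
Remaining days: (74 − 41) × £9,060 = £298,980
Accrued per-day damages: £182,040 + £298,980 = £481,020
Cap: 8% of £5,720,500 = £457,640
Cap at £457,640: £481,020 exceeds the cap → £457,640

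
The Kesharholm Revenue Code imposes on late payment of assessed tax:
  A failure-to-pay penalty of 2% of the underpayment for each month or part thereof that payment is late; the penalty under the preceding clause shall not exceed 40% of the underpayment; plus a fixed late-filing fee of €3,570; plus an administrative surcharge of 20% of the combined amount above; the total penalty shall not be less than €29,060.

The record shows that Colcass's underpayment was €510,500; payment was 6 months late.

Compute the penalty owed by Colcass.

Accrued rate: 2% × 6 = 12%, capped at 40% → 12%
Failure-to-pay penalty: 12% of €510,500 = €61,260
Penalty before surcharge: €61,260 + €3,570 = €64,830
Administrative surcharge: 20% of €64,830 = €12,966
Total penalty: €64,830 + €12,966 = €77,796
Minimum €29,060: €77,796 meets the minimum, no increase.

€77,796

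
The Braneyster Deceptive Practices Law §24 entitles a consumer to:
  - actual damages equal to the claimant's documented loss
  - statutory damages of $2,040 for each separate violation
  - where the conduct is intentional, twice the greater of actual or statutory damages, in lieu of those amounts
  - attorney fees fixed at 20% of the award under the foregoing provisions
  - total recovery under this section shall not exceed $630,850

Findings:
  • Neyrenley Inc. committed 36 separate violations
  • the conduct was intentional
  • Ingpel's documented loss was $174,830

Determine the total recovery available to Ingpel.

Statutory damages: 36 × $2,040 = $73,440
Greater of actual damages ($174,830) or statutory damages ($73,440): $174,830
Doubled: 2 × $174,830 = $349,660
Attorney fees: 20% of $349,660 = $69,932
Total before cap: $349,660 + $69,932 = $419,592
Cap at $630,850: $419,592 is within the cap, no reduction.

$419,592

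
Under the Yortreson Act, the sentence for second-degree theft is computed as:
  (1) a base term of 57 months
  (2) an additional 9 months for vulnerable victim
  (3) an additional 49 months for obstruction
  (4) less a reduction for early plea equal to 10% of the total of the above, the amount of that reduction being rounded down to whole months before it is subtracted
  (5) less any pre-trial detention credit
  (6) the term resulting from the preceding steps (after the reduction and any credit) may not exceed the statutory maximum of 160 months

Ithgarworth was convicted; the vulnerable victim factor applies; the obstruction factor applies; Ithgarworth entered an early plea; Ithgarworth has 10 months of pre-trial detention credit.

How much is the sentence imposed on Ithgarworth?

Vulnerable victim enhancement: +9 months
Obstruction enhancement: +49 months
Adjusted term: 57 months + 9 months + 49 months = 115 months
Early plea reduction: 10% of 115 months = 11 months (rounded down)
After reduction: 115 − 11 = 104 months
Less pre-trial detention credit: 104 months − 10 months = 94 months
Cap at 160 months: 94 months is within the cap, no reduction.

94 months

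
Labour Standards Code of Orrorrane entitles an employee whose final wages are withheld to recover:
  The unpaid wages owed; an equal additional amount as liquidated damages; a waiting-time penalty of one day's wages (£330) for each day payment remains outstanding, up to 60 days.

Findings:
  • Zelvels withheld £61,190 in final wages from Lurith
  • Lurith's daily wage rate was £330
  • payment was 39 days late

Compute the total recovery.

£135,250

Liquidated damages (equal amount): £61,190
Penalty days: min(39, 60) = 39
Waiting-time penalty: 39 × £330 = £12,870
Total award: £61,190 + £61,190 + £12,870 = £135,250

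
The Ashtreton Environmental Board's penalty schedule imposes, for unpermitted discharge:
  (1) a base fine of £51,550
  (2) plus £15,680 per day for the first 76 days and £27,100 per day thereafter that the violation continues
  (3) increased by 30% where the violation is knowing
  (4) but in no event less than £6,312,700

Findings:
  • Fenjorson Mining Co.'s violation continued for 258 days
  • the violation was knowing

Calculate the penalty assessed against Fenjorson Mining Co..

First 76 days: 76 × £15,680 = £1,191,680
Remaining days: (258 − 76) × £27,100 = £4,932,200
Per-day component: £1,191,680 + £4,932,200 = £6,123,880
Base plus per-day: £51,550 + £6,123,880 = £6,175,430
Enhancement: 30% of £6,175,430 = £1,852,629
Enhanced fine: £6,175,430 + £1,852,629 = £8,028,059
Minimum £6,312,700: £8,028,059 meets the minimum, no increase.

£8,028,059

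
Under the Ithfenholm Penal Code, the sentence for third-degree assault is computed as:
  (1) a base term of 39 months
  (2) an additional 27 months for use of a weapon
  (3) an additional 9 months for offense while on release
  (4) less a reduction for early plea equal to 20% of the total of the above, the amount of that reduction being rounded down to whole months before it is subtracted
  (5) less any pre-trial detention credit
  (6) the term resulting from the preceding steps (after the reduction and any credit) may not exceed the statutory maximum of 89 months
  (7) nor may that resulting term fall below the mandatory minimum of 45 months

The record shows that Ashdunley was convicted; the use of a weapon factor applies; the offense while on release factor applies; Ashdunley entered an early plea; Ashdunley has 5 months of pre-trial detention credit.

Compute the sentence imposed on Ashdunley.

Use of a weapon enhancement: +27 months
Offense while on release enhancement: +9 months
Adjusted term: 39 months + 27 months + 9 months = 75 months
Early plea reduction: 20% of 75 months = 15 months (rounded down)
After reduction: 75 − 15 = 60 months
Less pre-trial detention credit: 60 months − 5 months = 55 months
Cap at 89 months: 55 months is within the cap, no reduction.
Minimum 45 months: 55 months meets the minimum, no increase.

55 months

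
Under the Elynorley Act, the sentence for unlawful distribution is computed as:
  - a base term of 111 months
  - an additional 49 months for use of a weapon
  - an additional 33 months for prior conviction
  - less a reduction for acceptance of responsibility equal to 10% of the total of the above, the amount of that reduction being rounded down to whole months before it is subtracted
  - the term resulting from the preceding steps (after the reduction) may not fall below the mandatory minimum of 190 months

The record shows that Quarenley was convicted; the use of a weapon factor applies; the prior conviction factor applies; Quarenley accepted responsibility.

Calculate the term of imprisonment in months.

Use of a weapon enhancement: +49 months
Prior conviction enhancement: +33 months
Adjusted term: 111 months + 49 months + 33 months = 193 months
Acceptance of responsibility reduction: 10% of 193 months = 19 months (rounded down)
After reduction: 193 − 19 = 174 months
Minimum 190 months: 174 months is below the minimum → 190 months

190 months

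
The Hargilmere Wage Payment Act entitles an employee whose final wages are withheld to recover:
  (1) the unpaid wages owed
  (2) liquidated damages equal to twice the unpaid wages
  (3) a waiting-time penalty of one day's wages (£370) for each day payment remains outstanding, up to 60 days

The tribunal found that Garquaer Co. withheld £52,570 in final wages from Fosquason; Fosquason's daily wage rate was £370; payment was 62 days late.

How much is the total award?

£179,910

Doubled: 2 × £52,570 = £105,140
Penalty days: min(62, 60) = 60
Waiting-time penalty: 60 × £370 = £22,200
Total award: £52,570 + £105,140 + £22,200 = £179,910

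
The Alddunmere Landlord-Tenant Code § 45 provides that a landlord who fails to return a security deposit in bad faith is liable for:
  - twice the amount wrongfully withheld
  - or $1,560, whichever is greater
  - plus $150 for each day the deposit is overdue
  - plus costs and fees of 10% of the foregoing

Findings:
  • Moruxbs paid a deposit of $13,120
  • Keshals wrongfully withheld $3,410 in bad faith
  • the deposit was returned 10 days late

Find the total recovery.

Doubled: 2 × $3,410 = $6,820
Minimum $1,560: $6,820 meets the minimum, no increase.
Late-return penalty: 10 × $150 = $1,500
Damages plus late penalty: $6,820 + $1,500 = $8,320
Costs and fees: 10% of $8,320 = $832
Total recovery: $8,320 + $832 = $9,152

$9,152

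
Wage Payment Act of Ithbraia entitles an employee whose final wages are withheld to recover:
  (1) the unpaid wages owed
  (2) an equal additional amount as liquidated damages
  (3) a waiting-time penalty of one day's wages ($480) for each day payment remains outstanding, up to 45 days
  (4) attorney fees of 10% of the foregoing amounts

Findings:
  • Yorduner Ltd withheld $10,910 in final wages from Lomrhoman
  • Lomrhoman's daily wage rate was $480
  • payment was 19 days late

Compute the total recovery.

$34,034

Liquidated damages (equal amount): $10,910
Penalty days: min(19, 45) = 19
Waiting-time penalty: 19 × $480 = $9,120
Subtotal: $10,910 + $10,910 + $9,120 = $30,940
Attorney fees: 10% of $30,940 = $3,094
Total award: $30,940 + $3,094 = $34,034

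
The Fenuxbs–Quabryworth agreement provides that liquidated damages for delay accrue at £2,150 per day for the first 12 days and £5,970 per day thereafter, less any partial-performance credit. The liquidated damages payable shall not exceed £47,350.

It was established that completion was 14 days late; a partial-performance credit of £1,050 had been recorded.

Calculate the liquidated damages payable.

£36,690

First 12 days: 12 × £2,150 = £25,800
Remaining days: (14 − 12) × £5,970 = £11,940
Accrued per-day damages: £25,800 + £11,940 = £37,740
Less partial-performance credit: £37,740 − £1,050 = £36,690
Cap at £47,350: £36,690 is within the cap, no reduction.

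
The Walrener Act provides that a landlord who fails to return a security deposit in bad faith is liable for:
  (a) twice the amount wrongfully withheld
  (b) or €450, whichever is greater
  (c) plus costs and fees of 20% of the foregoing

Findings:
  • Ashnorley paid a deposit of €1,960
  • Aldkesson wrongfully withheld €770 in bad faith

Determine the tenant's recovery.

Doubled: 2 × €770 = €1,540
Minimum €450: €1,540 meets the minimum, no increase.
Costs and fees: 20% of €1,540 = €308
Total recovery: €1,540 + €308 = €1,848

€1,848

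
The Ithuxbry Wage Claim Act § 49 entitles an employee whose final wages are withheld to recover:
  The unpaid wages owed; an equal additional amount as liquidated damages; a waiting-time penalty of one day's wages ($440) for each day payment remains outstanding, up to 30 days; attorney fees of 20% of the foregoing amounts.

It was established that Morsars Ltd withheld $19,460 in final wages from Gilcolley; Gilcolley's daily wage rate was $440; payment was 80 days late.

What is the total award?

Liquidated damages (equal amount): $19,460
Penalty days: min(80, 30) = 30
Waiting-time penalty: 30 × $440 = $13,200
Subtotal: $19,460 + $19,460 + $13,200 = $52,120
Attorney fees: 20% of $52,120 = $10,424
Total award: $52,120 + $10,424 = $62,544

$62,544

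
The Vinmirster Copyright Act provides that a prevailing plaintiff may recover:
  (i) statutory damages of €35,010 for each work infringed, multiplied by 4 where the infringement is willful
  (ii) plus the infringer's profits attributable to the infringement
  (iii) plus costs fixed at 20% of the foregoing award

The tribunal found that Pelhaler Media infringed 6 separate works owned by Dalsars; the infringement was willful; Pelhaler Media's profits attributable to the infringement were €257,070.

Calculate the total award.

Award: €1,316,772

Statutory damages: 6 × €35,010 = €210,060
Multiplied by 4: 4 × €210,060 = €840,240
Combined award: €840,240 + €257,070 = €1,097,310
Costs: 20% of €1,097,310 = €219,462
Award plus costs: €1,097,310 + €219,462 = €1,316,772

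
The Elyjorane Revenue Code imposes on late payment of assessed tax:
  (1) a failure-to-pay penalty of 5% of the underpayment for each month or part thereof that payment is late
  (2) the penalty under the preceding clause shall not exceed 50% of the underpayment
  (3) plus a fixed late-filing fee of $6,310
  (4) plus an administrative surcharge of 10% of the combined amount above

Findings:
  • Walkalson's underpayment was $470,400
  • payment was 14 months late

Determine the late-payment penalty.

Accrued rate: 5% × 14 = 70%, capped at 50% → 50%
Failure-to-pay penalty: 50% of $470,400 = $235,200
Penalty before surcharge: $235,200 + $6,310 = $241,510
Administrative surcharge: 10% of $241,510 = $24,151
Total penalty: $241,510 + $24,151 = $265,661

$265,661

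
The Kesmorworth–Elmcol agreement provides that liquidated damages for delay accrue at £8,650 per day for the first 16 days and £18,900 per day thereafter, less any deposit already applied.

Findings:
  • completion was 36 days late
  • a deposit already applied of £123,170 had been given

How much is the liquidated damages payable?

First 16 days: 16 × £8,650 = £138,400
Remaining days: (36 − 16) × £18,900 = £378,000
Accrued per-day damages: £138,400 + £378,000 = £516,400
Less deposit already applied: £516,400 − £123,170 = £393,230

Liquidated damages: £393,230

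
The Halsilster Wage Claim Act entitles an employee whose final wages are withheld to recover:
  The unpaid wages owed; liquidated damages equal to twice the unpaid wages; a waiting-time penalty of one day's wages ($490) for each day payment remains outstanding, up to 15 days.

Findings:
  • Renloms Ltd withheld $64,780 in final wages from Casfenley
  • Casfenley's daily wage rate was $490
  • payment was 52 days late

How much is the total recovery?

Doubled: 2 × $64,780 = $129,560
Penalty days: min(52, 15) = 15
Waiting-time penalty: 15 × $490 = $7,350
Total award: $64,780 + $129,560 + $7,350 = $201,690

$201,690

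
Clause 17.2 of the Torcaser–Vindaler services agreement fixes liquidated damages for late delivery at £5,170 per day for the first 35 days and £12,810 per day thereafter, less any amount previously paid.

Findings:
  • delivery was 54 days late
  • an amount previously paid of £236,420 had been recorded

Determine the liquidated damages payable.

£187,920

First 35 days: 35 × £5,170 = £180,950
Remaining days: (54 − 35) × £12,810 = £243,390
Accrued per-day damages: £180,950 + £243,390 = £424,340
Less amount previously paid: £424,340 − £236,420 = £187,920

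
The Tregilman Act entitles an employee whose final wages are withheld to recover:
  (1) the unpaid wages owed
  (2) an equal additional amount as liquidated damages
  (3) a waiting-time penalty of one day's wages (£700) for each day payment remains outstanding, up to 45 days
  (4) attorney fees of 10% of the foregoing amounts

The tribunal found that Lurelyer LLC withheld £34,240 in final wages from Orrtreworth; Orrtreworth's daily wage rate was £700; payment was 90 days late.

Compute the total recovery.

Liquidated damages (equal amount): £34,240
Penalty days: min(90, 45) = 45
Waiting-time penalty: 45 × £700 = £31,500
Subtotal: £34,240 + £34,240 + £31,500 = £99,980
Attorney fees: 10% of £99,980 = £9,998
Total award: £99,980 + £9,998 = £109,978

£109,978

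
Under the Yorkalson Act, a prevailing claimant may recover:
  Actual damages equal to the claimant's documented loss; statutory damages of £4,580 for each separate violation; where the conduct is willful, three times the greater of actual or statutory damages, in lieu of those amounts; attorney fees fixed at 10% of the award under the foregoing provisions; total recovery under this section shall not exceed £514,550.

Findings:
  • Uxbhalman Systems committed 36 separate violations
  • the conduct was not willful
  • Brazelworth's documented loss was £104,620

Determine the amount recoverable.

£296,450

Statutory damages: 36 × £4,580 = £164,880
Conduct not willful: the in-lieu enhancement does not apply.
Actual plus statutory damages: £104,620 + £164,880 = £269,500
Attorney fees: 10% of £269,500 = £26,950
Total before cap: £269,500 + £26,950 = £296,450
Cap at £514,550: £296,450 is within the cap, no reduction.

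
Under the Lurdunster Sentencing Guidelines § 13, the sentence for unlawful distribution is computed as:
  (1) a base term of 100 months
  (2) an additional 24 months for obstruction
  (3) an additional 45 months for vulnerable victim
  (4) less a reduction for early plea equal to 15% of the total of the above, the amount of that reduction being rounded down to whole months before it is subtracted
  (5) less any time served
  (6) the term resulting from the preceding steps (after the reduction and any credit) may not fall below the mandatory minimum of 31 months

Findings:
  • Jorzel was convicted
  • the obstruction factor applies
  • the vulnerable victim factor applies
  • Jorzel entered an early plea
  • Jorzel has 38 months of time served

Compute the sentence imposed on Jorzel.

106 months

Obstruction enhancement: +24 months
Vulnerable victim enhancement: +45 months
Adjusted term: 100 months + 24 months + 45 months = 169 months
Early plea reduction: 15% of 169 months = 25 months (rounded down)
After reduction: 169 − 25 = 144 months
Less time served: 144 months − 38 months = 106 months
Minimum 31 months: 106 months meets the minimum, no increase.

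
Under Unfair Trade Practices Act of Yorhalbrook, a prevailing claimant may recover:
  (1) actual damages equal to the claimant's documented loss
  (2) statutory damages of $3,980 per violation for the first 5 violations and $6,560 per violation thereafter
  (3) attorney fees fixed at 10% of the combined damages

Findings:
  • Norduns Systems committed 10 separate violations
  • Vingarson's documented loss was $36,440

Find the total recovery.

First 5 violations: 5 × $3,980 = $19,900
Remaining violations: (10 − 5) × $6,560 = $32,800
Statutory damages: $19,900 + $32,800 = $52,700
Combined damages: $36,440 + $52,700 = $89,140
Attorney fees: 10% of $89,140 = $8,914
Total recovery: $89,140 + $8,914 = $98,054

$98,054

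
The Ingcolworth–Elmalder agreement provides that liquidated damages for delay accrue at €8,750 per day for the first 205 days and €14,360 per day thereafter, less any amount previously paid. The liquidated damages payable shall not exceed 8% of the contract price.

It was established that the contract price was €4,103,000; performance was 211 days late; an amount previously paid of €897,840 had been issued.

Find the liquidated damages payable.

€328,240

First 205 days: 205 × €8,750 = €1,793,750
Remaining days: (211 − 205) × €14,360 = €86,160
Accrued per-day damages: €1,793,750 + €86,160 = €1,879,910
Less amount previously paid: €1,879,910 − €897,840 = €982,070
Cap: 8% of €4,103,000 = €328,240
Cap at €328,240: €982,070 exceeds the cap → €328,240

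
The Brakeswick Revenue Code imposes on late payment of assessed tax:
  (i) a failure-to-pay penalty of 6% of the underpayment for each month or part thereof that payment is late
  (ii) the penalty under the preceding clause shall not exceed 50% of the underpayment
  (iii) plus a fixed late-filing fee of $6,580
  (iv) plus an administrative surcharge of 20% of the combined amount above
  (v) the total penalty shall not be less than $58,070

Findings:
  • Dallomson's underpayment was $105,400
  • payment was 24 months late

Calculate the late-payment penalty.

Accrued rate: 6% × 24 = 144%, capped at 50% → 50%
Failure-to-pay penalty: 50% of $105,400 = $52,700
Penalty before surcharge: $52,700 + $6,580 = $59,280
Administrative surcharge: 20% of $59,280 = $11,856
Total penalty: $59,280 + $11,856 = $71,136
Minimum $58,070: $71,136 meets the minimum, no increase.

$71,136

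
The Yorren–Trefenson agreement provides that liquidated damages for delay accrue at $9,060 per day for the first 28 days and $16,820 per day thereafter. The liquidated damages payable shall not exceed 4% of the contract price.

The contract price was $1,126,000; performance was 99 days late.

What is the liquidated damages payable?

First 28 days: 28 × $9,060 = $253,680
Remaining days: (99 − 28) × $16,820 = $1,194,220
Accrued per-day damages: $253,680 + $1,194,220 = $1,447,900
Cap: 4% of $1,126,000 = $45,040
Cap at $45,040: $1,447,900 exceeds the cap → $45,040

$45,040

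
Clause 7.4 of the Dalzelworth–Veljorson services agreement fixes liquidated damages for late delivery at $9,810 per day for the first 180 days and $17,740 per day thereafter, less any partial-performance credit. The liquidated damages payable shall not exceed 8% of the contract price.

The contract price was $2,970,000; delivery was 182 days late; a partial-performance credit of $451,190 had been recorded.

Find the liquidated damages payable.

$237,600

First 180 days: 180 × $9,810 = $1,765,800
Remaining days: (182 − 180) × $17,740 = $35,480
Accrued per-day damages: $1,765,800 + $35,480 = $1,801,280
Less partial-performance credit: $1,801,280 − $451,190 = $1,350,090
Cap: 8% of $2,970,000 = $237,600
Cap at $237,600: $1,350,090 exceeds the cap → $237,600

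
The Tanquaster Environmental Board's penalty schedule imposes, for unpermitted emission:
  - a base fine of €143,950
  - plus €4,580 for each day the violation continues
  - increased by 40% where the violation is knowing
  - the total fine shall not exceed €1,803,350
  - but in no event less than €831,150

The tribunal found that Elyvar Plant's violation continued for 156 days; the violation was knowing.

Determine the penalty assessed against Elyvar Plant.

€1,201,802

Per-day component: 156 × €4,580 = €714,480
Base plus per-day: €143,950 + €714,480 = €858,430
Enhancement: 40% of €858,430 = €343,372
Enhanced fine: €858,430 + €343,372 = €1,201,802
Cap at €1,803,350: €1,201,802 is within the cap, no reduction.
Minimum €831,150: €1,201,802 meets the minimum, no increase.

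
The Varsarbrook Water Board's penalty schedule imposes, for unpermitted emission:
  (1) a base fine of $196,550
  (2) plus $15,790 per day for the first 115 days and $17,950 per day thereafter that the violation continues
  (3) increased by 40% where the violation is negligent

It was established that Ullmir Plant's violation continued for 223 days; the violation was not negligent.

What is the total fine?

First 115 days: 115 × $15,790 = $1,815,850
Remaining days: (223 − 115) × $17,950 = $1,938,600
Per-day component: $1,815,850 + $1,938,600 = $3,754,450
Base plus per-day: $196,550 + $3,754,450 = $3,951,000
The violation was not negligent: no 40% increase.

$3,951,000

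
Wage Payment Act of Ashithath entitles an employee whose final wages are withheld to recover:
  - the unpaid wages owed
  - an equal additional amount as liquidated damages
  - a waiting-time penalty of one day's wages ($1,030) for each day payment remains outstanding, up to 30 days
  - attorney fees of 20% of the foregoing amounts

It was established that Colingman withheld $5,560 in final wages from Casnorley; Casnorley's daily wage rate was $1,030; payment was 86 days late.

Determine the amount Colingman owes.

Liquidated damages (equal amount): $5,560
Penalty days: min(86, 30) = 30
Waiting-time penalty: 30 × $1,030 = $30,900
Subtotal: $5,560 + $5,560 + $30,900 = $42,020
Attorney fees: 20% of $42,020 = $8,404
Total award: $42,020 + $8,404 = $50,424

$50,424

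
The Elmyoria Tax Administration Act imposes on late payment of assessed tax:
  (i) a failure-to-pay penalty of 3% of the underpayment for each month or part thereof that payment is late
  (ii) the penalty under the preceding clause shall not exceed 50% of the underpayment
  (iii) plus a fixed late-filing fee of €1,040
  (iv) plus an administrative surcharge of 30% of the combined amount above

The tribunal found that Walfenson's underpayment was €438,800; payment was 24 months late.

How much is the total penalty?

€286,572

Accrued rate: 3% × 24 = 72%, capped at 50% → 50%
Failure-to-pay penalty: 50% of €438,800 = €219,400
Penalty before surcharge: €219,400 + €1,040 = €220,440
Administrative surcharge: 30% of €220,440 = €66,132
Total penalty: €220,440 + €66,132 = €286,572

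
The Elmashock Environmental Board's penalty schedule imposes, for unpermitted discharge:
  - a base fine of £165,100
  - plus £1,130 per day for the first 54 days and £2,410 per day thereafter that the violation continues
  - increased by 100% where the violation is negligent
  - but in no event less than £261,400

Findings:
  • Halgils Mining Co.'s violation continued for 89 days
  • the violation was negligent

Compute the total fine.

£620,940

First 54 days: 54 × £1,130 = £61,020
Remaining days: (89 − 54) × £2,410 = £84,350
Per-day component: £61,020 + £84,350 = £145,370
Base plus per-day: £165,100 + £145,370 = £310,470
Enhancement: 100% of £310,470 = £310,470
Enhanced fine: £310,470 + £310,470 = £620,940
Minimum £261,400: £620,940 meets the minimum, no increase.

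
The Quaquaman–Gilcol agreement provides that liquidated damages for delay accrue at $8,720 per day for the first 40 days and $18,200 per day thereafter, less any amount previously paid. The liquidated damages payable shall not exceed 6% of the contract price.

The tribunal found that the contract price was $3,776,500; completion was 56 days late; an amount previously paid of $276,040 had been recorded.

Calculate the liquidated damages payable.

First 40 days: 40 × $8,720 = $348,800
Remaining days: (56 − 40) × $18,200 = $291,200
Accrued per-day damages: $348,800 + $291,200 = $640,000
Less amount previously paid: $640,000 − $276,040 = $363,960
Cap: 6% of $3,776,500 = $226,590
Cap at $226,590: $363,960 exceeds the cap → $226,590

$226,590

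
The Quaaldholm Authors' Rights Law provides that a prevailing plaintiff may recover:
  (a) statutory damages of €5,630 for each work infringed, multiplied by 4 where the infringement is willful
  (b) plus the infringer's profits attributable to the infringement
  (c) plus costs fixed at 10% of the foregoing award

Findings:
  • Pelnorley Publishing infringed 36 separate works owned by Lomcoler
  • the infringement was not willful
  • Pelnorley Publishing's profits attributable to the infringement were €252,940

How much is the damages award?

€501,182

Statutory damages: 36 × €5,630 = €202,680
Infringement not willful: no ×4 enhancement.
Combined award: €202,680 + €252,940 = €455,620
Costs: 10% of €455,620 = €45,562
Award plus costs: €455,620 + €45,562 = €501,182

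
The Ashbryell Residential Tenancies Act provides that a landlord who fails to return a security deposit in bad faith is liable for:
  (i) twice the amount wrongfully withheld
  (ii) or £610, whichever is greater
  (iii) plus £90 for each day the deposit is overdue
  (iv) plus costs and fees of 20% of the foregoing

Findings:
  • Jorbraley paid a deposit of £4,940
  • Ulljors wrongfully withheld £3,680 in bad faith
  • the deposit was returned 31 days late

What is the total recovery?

£12,180

Doubled: 2 × £3,680 = £7,360
Minimum £610: £7,360 meets the minimum, no increase.
Late-return penalty: 31 × £90 = £2,790
Damages plus late penalty: £7,360 + £2,790 = £10,150
Costs and fees: 20% of £10,150 = £2,030
Total recovery: £10,150 + £2,030 = £12,180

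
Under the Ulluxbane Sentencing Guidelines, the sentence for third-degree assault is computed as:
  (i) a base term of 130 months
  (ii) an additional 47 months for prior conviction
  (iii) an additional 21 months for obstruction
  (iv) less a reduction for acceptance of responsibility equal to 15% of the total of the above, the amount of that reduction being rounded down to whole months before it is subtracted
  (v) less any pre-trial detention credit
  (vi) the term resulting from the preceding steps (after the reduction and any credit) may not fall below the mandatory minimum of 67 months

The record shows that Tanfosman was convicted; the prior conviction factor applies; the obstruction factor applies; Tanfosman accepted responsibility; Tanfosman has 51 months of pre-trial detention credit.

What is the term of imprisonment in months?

Sentence: 118 months

Prior conviction enhancement: +47 months
Obstruction enhancement: +21 months
Adjusted term: 130 months + 47 months + 21 months = 198 months
Acceptance of responsibility reduction: 15% of 198 months = 29 months (rounded down)
After reduction: 198 − 29 = 169 months
Less pre-trial detention credit: 169 months − 51 months = 118 months
Minimum 67 months: 118 months meets the minimum, no increase.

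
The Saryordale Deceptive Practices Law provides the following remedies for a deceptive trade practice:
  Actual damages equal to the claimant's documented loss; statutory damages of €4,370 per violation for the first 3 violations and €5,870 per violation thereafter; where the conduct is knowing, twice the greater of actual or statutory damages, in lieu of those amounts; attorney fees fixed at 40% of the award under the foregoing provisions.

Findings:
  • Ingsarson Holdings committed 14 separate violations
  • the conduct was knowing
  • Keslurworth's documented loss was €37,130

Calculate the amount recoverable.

Total recovery: €217,504

First 3 violations: 3 × €4,370 = €13,110
Remaining violations: (14 − 3) × €5,870 = €64,570
Statutory damages: €13,110 + €64,570 = €77,680
Greater of actual damages (€37,130) or statutory damages (€77,680): €77,680
Doubled: 2 × €77,680 = €155,360
Attorney fees: 40% of €155,360 = €62,144
Total recovery: €155,360 + €62,144 = €217,504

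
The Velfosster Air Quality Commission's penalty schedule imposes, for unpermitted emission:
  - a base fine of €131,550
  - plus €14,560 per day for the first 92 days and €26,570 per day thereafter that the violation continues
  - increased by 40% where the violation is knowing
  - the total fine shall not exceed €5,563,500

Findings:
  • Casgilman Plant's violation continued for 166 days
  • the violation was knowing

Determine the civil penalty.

Civil penalty: €4,812,150

First 92 days: 92 × €14,560 = €1,339,520
Remaining days: (166 − 92) × €26,570 = €1,966,180
Per-day component: €1,339,520 + €1,966,180 = €3,305,700
Base plus per-day: €131,550 + €3,305,700 = €3,437,250
Enhancement: 40% of €3,437,250 = €1,374,900
Enhanced fine: €3,437,250 + €1,374,900 = €4,812,150
Cap at €5,563,500: €4,812,150 is within the cap, no reduction.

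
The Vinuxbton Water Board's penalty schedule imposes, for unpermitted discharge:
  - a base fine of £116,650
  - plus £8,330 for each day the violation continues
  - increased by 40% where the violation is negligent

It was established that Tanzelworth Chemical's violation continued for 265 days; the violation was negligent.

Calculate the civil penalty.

Per-day component: 265 × £8,330 = £2,207,450
Base plus per-day: £116,650 + £2,207,450 = £2,324,100
Enhancement: 40% of £2,324,100 = £929,640
Enhanced fine: £2,324,100 + £929,640 = £3,253,740

£3,253,740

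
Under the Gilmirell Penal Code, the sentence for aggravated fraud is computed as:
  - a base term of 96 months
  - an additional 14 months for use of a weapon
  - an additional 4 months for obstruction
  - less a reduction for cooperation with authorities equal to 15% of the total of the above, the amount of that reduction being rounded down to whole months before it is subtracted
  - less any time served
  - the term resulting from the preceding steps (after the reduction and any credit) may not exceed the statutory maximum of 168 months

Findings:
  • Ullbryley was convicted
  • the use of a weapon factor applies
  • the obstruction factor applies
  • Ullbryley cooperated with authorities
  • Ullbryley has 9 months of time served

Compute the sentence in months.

88 months

Use of a weapon enhancement: +14 months
Obstruction enhancement: +4 months
Adjusted term: 96 months + 14 months + 4 months = 114 months
Cooperation with authorities reduction: 15% of 114 months = 17 months (rounded down)
After reduction: 114 − 17 = 97 months
Less time served: 97 months − 9 months = 88 months
Cap at 168 months: 88 months is within the cap, no reduction.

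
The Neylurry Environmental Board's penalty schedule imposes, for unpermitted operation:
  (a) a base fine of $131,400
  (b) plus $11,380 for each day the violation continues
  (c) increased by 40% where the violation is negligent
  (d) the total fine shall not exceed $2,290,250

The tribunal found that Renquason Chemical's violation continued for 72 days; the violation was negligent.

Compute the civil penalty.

Per-day component: 72 × $11,380 = $819,360
Base plus per-day: $131,400 + $819,360 = $950,760
Enhancement: 40% of $950,760 = $380,304
Enhanced fine: $950,760 + $380,304 = $1,331,064
Cap at $2,290,250: $1,331,064 is within the cap, no reduction.

$1,331,064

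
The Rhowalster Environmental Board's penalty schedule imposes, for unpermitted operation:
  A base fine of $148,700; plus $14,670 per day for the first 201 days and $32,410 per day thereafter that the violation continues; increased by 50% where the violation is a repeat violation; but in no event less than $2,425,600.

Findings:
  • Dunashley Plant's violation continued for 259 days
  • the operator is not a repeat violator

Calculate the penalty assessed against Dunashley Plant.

$4,977,150

First 201 days: 201 × $14,670 = $2,948,670
Remaining days: (259 − 201) × $32,410 = $1,879,780
Per-day component: $2,948,670 + $1,879,780 = $4,828,450
Base plus per-day: $148,700 + $4,828,450 = $4,977,150
The operator is not a repeat violator: no 50% increase.
Minimum $2,425,600: $4,977,150 meets the minimum, no increase.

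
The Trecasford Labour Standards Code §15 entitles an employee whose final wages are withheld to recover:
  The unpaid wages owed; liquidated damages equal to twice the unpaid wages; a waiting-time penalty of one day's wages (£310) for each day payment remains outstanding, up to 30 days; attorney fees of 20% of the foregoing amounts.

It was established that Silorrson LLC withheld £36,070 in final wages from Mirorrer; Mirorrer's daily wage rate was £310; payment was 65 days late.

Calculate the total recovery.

£141,012

Doubled: 2 × £36,070 = £72,140
Penalty days: min(65, 30) = 30
Waiting-time penalty: 30 × £310 = £9,300
Subtotal: £36,070 + £72,140 + £9,300 = £117,510
Attorney fees: 20% of £117,510 = £23,502
Total award: £117,510 + £23,502 = £141,012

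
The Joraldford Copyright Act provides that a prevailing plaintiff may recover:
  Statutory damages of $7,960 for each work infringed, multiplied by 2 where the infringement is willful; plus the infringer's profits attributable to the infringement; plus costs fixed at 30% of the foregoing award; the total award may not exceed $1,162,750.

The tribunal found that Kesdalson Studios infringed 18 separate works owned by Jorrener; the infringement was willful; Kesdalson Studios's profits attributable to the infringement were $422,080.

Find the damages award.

Statutory damages: 18 × $7,960 = $143,280
Doubled: 2 × $143,280 = $286,560
Combined award: $286,560 + $422,080 = $708,640
Costs: 30% of $708,640 = $212,592
Award plus costs: $708,640 + $212,592 = $921,232
Cap at $1,162,750: $921,232 is within the cap, no reduction.

$921,232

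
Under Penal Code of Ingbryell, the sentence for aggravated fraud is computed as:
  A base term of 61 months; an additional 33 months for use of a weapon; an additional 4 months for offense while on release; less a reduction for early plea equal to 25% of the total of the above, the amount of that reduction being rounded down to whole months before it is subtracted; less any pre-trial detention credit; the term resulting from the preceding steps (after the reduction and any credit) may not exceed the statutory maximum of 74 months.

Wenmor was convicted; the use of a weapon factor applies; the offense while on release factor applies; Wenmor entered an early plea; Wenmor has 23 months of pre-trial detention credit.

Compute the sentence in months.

Use of a weapon enhancement: +33 months
Offense while on release enhancement: +4 months
Adjusted term: 61 months + 33 months + 4 months = 98 months
Early plea reduction: 25% of 98 months = 24 months (rounded down)
After reduction: 98 − 24 = 74 months
Less pre-trial detention credit: 74 months − 23 months = 51 months
Cap at 74 months: 51 months is within the cap, no reduction.

51 months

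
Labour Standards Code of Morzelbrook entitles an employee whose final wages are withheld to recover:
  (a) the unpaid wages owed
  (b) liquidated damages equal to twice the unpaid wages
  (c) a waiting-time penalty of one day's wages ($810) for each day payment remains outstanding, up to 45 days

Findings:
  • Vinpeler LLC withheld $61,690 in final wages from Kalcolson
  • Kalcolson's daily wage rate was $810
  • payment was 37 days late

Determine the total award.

Doubled: 2 × $61,690 = $123,380
Penalty days: min(37, 45) = 37
Waiting-time penalty: 37 × $810 = $29,970
Total award: $61,690 + $123,380 + $29,970 = $215,040

Total award: $215,040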